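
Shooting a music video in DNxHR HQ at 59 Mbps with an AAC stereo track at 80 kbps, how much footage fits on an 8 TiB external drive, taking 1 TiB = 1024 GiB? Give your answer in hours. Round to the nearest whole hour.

331 hours

Audio: 80 kbps = 0.080 Mbps.
Total bitrate: 59 + 0.080 = 59.080 Mbps.
Capacity: 8 TiB = 70,368,744 Mb.
Recording time: 70,368,744 / 59.080 = 1,191,076 s ≈ 331 hours.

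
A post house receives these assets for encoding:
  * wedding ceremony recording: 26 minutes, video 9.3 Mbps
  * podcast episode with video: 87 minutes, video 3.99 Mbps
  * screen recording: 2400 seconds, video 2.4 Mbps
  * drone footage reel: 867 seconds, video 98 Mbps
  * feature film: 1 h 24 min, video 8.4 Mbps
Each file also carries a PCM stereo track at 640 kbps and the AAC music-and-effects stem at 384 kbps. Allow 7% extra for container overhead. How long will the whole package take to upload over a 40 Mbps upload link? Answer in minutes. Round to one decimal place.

Audio total: 640 + 384 = 1024 kbps = 1.024 Mbps.
wedding ceremony recording: 10.324 Mbps × 1560 s × 1.07 = 17232.8 Mb
podcast episode with video: 5.014 Mbps × 5220 s × 1.07 = 28005.2 Mb
screen recording: 3.424 Mbps × 2400 s × 1.07 = 8792.8 Mb
drone footage reel: 99.024 Mbps × 867 s × 1.07 = 91863.6 Mb
feature film: 9.424 Mbps × 5040 s × 1.07 = 50821.7 Mb
Total: 196716.2 Mb = 24589.5 MB.
At 40 Mbps: 196716.2 / 40 = 4918 s ≈ 82 minutes.

82.0 minutes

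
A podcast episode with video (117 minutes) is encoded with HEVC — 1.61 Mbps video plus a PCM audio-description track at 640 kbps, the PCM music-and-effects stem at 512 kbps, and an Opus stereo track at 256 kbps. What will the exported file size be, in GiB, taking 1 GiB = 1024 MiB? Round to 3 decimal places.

2.466 GiB

117 min = 7020 s
Audio total: 640 + 512 + 256 = 1408 kbps = 1.408 Mbps.
Total bitrate: 1.61 + 1.408 = 3.018 Mbps.
Stream data: 3.018 Mbps × 7020 s = 21186.4 Mb.
21,186 Mb = 2,648,295,000 bytes ÷ 1,073,741,824 = 2.466 GiB.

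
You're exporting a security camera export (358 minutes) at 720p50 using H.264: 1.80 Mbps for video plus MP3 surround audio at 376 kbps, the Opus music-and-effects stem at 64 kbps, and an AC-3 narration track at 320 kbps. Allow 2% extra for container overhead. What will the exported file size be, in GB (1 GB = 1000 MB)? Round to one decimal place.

7.0 GB

358 min = 21480 s
Audio total: 376 + 64 + 320 = 760 kbps = 0.760 Mbps.
Total bitrate: 1.80 + 0.760 = 2.560 Mbps.
Stream data: 2.560 Mbps × 21480 s = 54988.8 Mb.
With 2% container overhead: ×1.02.
56,089 Mb ÷ 8 = 7,011 MB → 7.011 GB.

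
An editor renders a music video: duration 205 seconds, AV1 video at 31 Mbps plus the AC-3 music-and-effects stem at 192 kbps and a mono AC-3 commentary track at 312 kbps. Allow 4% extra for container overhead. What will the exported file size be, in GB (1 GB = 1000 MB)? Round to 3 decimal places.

0.840 GB

Audio total: 192 + 312 = 504 kbps = 0.504 Mbps.
Total bitrate: 31 + 0.504 = 31.504 Mbps.
Stream data: 31.504 Mbps × 205 s = 6458.3 Mb.
With 4% container overhead: ×1.04.
6,717 Mb ÷ 8 = 839.6 MB → 0.8396 GB.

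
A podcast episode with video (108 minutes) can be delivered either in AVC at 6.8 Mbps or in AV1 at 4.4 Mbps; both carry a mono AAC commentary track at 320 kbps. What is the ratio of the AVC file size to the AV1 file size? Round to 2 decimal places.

1.51

108 min = 6480 s
Audio: 320 kbps = 0.320 Mbps.
AVC: 7.120 Mbps × 6480 s = 46137.6 Mb = 5.767 GB.
AV1: 4.720 Mbps × 6480 s = 30585.6 Mb = 3.823 GB.
Ratio: 5.767 / 3.823 = 1.508.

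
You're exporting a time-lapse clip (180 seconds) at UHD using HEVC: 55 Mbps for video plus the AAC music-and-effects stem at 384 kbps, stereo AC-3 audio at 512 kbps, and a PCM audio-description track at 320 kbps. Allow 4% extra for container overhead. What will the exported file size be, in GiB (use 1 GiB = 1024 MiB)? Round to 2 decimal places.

Audio total: 384 + 512 + 320 = 1216 kbps = 1.216 Mbps.
Total bitrate: 55 + 1.216 = 56.216 Mbps.
Stream data: 56.216 Mbps × 180 s = 10118.9 Mb.
With 4% container overhead: ×1.04.
10,524 Mb = 1,315,454,400 bytes ÷ 1,073,741,824 = 1.225 GiB.

1.23 GiB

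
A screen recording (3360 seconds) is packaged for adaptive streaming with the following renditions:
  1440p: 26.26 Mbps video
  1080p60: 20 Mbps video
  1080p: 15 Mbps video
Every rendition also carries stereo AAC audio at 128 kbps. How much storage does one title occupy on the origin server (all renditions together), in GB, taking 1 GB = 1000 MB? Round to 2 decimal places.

25.89 GB

Audio: 128 kbps = 0.128 Mbps.
Sum of rendition bitrates: (26.26+0.128) + (20+0.128) + (15+0.128) = 61.644 Mbps.
× 3360 s = 207,124 Mb = 25,890 MB = 25.89 GB.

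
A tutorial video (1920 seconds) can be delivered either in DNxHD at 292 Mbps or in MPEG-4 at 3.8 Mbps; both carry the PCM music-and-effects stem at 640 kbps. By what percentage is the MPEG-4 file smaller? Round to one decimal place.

98.5%

Audio: 640 kbps = 0.640 Mbps.
DNxHD: 292.640 Mbps × 1920 s = 561868.8 Mb = 70.234 GB.
MPEG-4: 4.440 Mbps × 1920 s = 8524.8 Mb = 1.066 GB.
Reduction: (1 − 1.066/70.234) × 100 = 98.48%.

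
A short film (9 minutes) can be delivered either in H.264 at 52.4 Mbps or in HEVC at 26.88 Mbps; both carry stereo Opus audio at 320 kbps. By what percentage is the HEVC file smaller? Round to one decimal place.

48.4%

9 min = 540 s
Audio: 320 kbps = 0.320 Mbps.
H.264: 52.720 Mbps × 540 s = 28468.8 Mb = 3.314 GiB.
HEVC: 27.200 Mbps × 540 s = 14688.0 Mb = 1.710 GiB.
Reduction: (1 − 1.710/3.314) × 100 = 48.41%.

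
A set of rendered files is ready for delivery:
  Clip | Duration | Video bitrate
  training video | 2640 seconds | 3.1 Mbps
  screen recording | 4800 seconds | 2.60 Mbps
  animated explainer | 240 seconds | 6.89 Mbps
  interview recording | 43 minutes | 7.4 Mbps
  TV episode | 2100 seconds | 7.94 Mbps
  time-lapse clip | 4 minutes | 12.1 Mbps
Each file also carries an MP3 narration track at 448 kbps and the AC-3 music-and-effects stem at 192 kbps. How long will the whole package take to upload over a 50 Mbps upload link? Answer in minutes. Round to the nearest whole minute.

23 minutes

Audio total: 448 + 192 = 640 kbps = 0.640 Mbps.
training video: 3.740 Mbps × 2640 s = 9873.6 Mb
screen recording: 3.240 Mbps × 4800 s = 15552.0 Mb
animated explainer: 7.530 Mbps × 240 s = 1807.2 Mb
interview recording: 8.040 Mbps × 2580 s = 20743.2 Mb
TV episode: 8.580 Mbps × 2100 s = 18018.0 Mb
time-lapse clip: 12.740 Mbps × 240 s = 3057.6 Mb
Total: 69051.6 Mb = 8631.5 MB.
At 50 Mbps: 69051.6 / 50 = 1381 s ≈ 23 minutes.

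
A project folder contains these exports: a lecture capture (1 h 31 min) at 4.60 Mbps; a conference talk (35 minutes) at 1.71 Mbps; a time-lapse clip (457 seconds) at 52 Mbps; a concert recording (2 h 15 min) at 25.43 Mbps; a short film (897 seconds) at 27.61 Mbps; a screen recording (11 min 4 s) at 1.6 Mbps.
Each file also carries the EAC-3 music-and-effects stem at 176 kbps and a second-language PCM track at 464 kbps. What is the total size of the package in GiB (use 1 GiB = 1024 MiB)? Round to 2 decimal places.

Audio total: 176 + 464 = 640 kbps = 0.640 Mbps.
lecture capture: 5.240 Mbps × 5460 s = 28610.4 Mb
conference talk: 2.350 Mbps × 2100 s = 4935.0 Mb
time-lapse clip: 52.640 Mbps × 457 s = 24056.5 Mb
concert recording: 26.070 Mbps × 8100 s = 211167.0 Mb
short film: 28.250 Mbps × 897 s = 25340.2 Mb
screen recording: 2.240 Mbps × 664 s = 1487.4 Mb
Total: 295596.5 Mb = 36949.6 MB.
= 34.41 GiB.

34.41 GiB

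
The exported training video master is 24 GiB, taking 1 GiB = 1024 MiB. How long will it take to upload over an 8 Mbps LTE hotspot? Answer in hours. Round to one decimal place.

7.2 hours

File: 24 GiB = 206158.4 Mb.
At 8 Mbps: 206158.4 / 8 = 25769.8 s ≈ 7.16 hours.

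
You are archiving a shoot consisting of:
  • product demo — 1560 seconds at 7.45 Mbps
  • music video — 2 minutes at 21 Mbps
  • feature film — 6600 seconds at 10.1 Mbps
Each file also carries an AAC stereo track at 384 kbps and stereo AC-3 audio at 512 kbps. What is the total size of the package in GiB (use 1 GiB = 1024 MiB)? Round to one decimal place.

Audio total: 384 + 512 = 896 kbps = 0.896 Mbps.
product demo: 8.346 Mbps × 1560 s = 13019.8 Mb
music video: 21.896 Mbps × 120 s = 2627.5 Mb
feature film: 10.996 Mbps × 6600 s = 72573.6 Mb
Total: 88220.9 Mb = 11027.6 MB.
= 10.27 GiB.

10.3 GiB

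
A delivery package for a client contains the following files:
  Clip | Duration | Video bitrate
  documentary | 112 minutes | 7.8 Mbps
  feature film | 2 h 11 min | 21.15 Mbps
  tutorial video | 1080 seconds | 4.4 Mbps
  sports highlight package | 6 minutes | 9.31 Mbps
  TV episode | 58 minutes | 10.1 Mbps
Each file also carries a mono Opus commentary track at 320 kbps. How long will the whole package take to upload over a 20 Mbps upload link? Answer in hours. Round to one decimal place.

3.7 hours

Audio: 320 kbps = 0.320 Mbps.
documentary: 8.120 Mbps × 6720 s = 54566.4 Mb
feature film: 21.470 Mbps × 7860 s = 168754.2 Mb
tutorial video: 4.720 Mbps × 1080 s = 5097.6 Mb
sports highlight package: 9.630 Mbps × 360 s = 3466.8 Mb
TV episode: 10.420 Mbps × 3480 s = 36261.6 Mb
Total: 268146.6 Mb = 33518.3 MB.
At 20 Mbps: 268146.6 / 20 = 13407 s ≈ 3.72 hours.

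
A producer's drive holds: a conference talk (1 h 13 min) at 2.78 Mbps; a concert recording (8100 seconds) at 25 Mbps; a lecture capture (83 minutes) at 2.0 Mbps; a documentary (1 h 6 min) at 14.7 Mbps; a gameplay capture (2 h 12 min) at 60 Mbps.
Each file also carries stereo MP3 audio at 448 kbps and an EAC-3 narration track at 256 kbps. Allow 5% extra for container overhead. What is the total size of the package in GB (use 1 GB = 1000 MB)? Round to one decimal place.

Audio total: 448 + 256 = 704 kbps = 0.704 Mbps.
conference talk: 3.484 Mbps × 4380 s × 1.05 = 16022.9 Mb
concert recording: 25.704 Mbps × 8100 s × 1.05 = 218612.5 Mb
lecture capture: 2.704 Mbps × 4980 s × 1.05 = 14139.2 Mb
documentary: 15.404 Mbps × 3960 s × 1.05 = 64049.8 Mb
gameplay capture: 60.704 Mbps × 7920 s × 1.05 = 504814.5 Mb
Total: 817638.9 Mb = 102204.9 MB.
= 102.2 GB.

102.2 GB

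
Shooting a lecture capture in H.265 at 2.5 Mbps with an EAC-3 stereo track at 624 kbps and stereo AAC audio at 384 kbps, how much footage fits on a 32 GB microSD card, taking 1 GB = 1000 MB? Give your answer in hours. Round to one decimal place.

Audio total: 624 + 384 = 1008 kbps = 1.008 Mbps.
Total bitrate: 2.5 + 1.008 = 3.508 Mbps.
Capacity: 32 GB = 256,000 Mb.
Recording time: 256,000 / 3.508 = 72,976 s ≈ 20.3 hours.

20.3 hours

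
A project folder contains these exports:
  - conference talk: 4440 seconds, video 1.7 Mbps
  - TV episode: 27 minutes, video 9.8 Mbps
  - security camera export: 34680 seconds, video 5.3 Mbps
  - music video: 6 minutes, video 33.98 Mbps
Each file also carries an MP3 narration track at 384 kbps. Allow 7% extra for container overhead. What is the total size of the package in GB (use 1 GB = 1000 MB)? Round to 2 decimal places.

Audio: 384 kbps = 0.384 Mbps.
conference talk: 2.084 Mbps × 4440 s × 1.07 = 9900.7 Mb
TV episode: 10.184 Mbps × 1620 s × 1.07 = 17652.9 Mb
security camera export: 5.684 Mbps × 34680 s × 1.07 = 210919.6 Mb
music video: 34.364 Mbps × 360 s × 1.07 = 13237.0 Mb
Total: 251710.2 Mb = 31463.8 MB.
= 31.46 GB.

31.46 GB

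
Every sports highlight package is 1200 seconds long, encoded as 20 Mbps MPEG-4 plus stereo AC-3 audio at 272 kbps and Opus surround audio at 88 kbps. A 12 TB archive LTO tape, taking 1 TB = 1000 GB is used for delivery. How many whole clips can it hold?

Audio total: 272 + 88 = 360 kbps = 0.360 Mbps.
Total bitrate: 20.360 Mbps.
Per item: 20.360 Mbps × 1200 s = 24,432 Mb = 3,054 MB.
Capacity: 12 TB = 96,000,000 Mb; 3929.27 items → 3929 complete.

3929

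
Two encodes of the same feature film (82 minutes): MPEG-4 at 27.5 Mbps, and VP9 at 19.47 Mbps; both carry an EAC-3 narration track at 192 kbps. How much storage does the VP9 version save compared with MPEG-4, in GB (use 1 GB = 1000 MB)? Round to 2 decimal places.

82 min = 4920 s
Audio: 192 kbps = 0.192 Mbps.
MPEG-4: 27.692 Mbps × 4920 s = 136244.6 Mb = 17.031 GB.
VP9: 19.662 Mbps × 4920 s = 96737.0 Mb = 12.092 GB.
Saving: 17.031 − 12.092 = 4.938 GB.

4.94 GB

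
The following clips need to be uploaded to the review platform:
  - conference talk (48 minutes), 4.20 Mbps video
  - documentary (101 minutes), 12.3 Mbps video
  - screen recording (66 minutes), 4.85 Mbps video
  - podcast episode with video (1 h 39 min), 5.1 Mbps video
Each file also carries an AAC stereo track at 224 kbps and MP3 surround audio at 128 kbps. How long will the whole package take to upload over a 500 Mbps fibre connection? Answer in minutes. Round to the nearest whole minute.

Audio total: 224 + 128 = 352 kbps = 0.352 Mbps.
conference talk: 4.552 Mbps × 2880 s = 13109.8 Mb
documentary: 12.652 Mbps × 6060 s = 76671.1 Mb
screen recording: 5.202 Mbps × 3960 s = 20599.9 Mb
podcast episode with video: 5.452 Mbps × 5940 s = 32384.9 Mb
Total: 142765.7 Mb = 17845.7 MB.
At 500 Mbps: 142765.7 / 500 = 286 s ≈ 4.76 minutes.

5 minutes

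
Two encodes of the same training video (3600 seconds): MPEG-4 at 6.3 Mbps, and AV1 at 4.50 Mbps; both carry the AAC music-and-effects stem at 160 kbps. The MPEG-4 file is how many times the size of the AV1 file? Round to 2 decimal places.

1.39

Audio: 160 kbps = 0.160 Mbps.
MPEG-4: 6.460 Mbps × 3600 s = 23256.0 Mb = 2.707 GiB.
AV1: 4.660 Mbps × 3600 s = 16776.0 Mb = 1.953 GiB.
Ratio: 2.707 / 1.953 = 1.386.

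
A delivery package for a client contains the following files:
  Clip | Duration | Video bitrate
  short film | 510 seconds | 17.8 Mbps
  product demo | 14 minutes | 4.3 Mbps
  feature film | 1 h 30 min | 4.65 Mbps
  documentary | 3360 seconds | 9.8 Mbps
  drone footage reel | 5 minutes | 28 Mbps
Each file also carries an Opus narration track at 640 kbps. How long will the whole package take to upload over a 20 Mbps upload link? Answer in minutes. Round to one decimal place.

71.5 minutes

Audio: 640 kbps = 0.640 Mbps.
short film: 18.440 Mbps × 510 s = 9404.4 Mb
product demo: 4.940 Mbps × 840 s = 4149.6 Mb
feature film: 5.290 Mbps × 5400 s = 28566.0 Mb
documentary: 10.440 Mbps × 3360 s = 35078.4 Mb
drone footage reel: 28.640 Mbps × 300 s = 8592.0 Mb
Total: 85790.4 Mb = 10723.8 MB.
At 20 Mbps: 85790.4 / 20 = 4290 s ≈ 71.5 minutes.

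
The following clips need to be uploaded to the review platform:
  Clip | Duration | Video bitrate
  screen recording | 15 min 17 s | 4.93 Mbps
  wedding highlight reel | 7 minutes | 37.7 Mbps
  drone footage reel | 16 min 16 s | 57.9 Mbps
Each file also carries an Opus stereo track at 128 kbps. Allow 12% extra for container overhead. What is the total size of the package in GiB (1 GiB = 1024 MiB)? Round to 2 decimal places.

Audio: 128 kbps = 0.128 Mbps.
screen recording: 5.058 Mbps × 917 s × 1.12 = 5194.8 Mb
wedding highlight reel: 37.828 Mbps × 420 s × 1.12 = 17794.3 Mb
drone footage reel: 58.028 Mbps × 976 s × 1.12 = 63431.6 Mb
Total: 86420.6 Mb = 10802.6 MB.
= 10.06 GiB.

10.06 GiB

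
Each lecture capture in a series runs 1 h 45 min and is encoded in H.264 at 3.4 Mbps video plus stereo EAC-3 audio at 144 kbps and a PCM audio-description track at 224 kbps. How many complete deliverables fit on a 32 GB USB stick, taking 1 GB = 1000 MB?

1 h 45 min = 105 min = 6300 s
Audio total: 144 + 224 = 368 kbps = 0.368 Mbps.
Total bitrate: 3.768 Mbps.
Per item: 3.768 Mbps × 6300 s = 23,738 Mb = 2,967 MB.
Capacity: 32 GB = 256,000 Mb; 10.78 items → 10 complete.

10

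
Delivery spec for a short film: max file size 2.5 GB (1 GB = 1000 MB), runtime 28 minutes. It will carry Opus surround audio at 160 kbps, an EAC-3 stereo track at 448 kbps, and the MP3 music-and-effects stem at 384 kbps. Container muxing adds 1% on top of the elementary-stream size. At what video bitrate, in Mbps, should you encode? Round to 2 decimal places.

Budget: 2.5 GB = 20000.0 Mb.
Stream payload after overhead: 20000.0 / 1.01 = 19802.0 Mb.
28 min = 1680 s
Total bitrate budget: 19802.0 Mb / 1680 s = 11.787 Mbps.
Audio total: 160 + 448 + 384 = 992 kbps = 0.992 Mbps.
Video: 11.787 − 0.992 = 10.795 Mbps.

10.79 Mbps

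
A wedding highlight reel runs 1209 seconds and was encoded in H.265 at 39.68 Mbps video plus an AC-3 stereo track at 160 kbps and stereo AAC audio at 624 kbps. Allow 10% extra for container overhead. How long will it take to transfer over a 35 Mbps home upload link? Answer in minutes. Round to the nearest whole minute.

Audio total: 160 + 624 = 784 kbps = 0.784 Mbps.
Total bitrate: 40.464 Mbps.
File: 40.464 Mbps × 1209 s = 48921.0 Mb.
With 10% container overhead: ×1.10. → 53813.1 Mb.
At 35 Mbps: 53813.1 / 35 = 1537.5 s ≈ 25.6 minutes.

26 minutes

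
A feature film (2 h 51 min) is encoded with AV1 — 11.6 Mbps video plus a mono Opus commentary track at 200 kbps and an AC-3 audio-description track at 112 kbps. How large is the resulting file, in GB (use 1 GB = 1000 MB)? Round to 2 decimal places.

2 h 51 min = 171 min = 10260 s
Audio total: 200 + 112 = 312 kbps = 0.312 Mbps.
Total bitrate: 11.6 + 0.312 = 11.912 Mbps.
Stream data: 11.912 Mbps × 10260 s = 122217.1 Mb.
122,217 Mb ÷ 8 = 15,277 MB → 15.28 GB.

15.28 GB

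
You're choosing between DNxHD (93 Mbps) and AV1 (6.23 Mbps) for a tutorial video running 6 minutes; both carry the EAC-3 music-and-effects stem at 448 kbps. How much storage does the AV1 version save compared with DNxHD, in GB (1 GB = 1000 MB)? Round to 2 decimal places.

3.90 GB

6 min = 360 s
Audio: 448 kbps = 0.448 Mbps.
DNxHD: 93.448 Mbps × 360 s = 33641.3 Mb = 4.205 GB.
AV1: 6.678 Mbps × 360 s = 2404.1 Mb = 0.301 GB.
Saving: 4.205 − 0.301 = 3.905 GB.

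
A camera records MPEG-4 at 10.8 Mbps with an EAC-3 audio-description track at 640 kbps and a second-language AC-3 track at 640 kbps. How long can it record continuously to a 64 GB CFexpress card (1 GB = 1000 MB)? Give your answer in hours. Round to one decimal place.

11.8 hours

Audio total: 640 + 640 = 1280 kbps = 1.280 Mbps.
Total bitrate: 10.8 + 1.280 = 12.080 Mbps.
Capacity: 64 GB = 512,000 Mb.
Recording time: 512,000 / 12.080 = 42,384 s ≈ 11.8 hours.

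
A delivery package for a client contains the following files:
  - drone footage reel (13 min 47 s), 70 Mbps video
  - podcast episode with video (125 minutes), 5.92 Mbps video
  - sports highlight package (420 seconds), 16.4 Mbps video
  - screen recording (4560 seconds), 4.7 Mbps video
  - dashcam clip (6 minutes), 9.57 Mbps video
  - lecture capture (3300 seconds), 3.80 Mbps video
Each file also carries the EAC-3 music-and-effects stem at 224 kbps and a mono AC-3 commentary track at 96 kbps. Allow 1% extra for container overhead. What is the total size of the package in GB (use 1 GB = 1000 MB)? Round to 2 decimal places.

19.19 GB

Audio total: 224 + 96 = 320 kbps = 0.320 Mbps.
drone footage reel: 70.320 Mbps × 827 s × 1.01 = 58736.2 Mb
podcast episode with video: 6.240 Mbps × 7500 s × 1.01 = 47268.0 Mb
sports highlight package: 16.720 Mbps × 420 s × 1.01 = 7092.6 Mb
screen recording: 5.020 Mbps × 4560 s × 1.01 = 23120.1 Mb
dashcam clip: 9.890 Mbps × 360 s × 1.01 = 3596.0 Mb
lecture capture: 4.120 Mbps × 3300 s × 1.01 = 13732.0 Mb
Total: 153544.9 Mb = 19193.1 MB.
= 19.19 GB.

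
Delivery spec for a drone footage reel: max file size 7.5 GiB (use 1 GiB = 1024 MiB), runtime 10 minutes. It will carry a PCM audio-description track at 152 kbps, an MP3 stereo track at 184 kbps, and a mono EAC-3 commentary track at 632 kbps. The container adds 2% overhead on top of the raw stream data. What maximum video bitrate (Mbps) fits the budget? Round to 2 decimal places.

104.30 Mbps

Budget: 7.5 GiB = 64424.5 Mb.
Stream payload after overhead: 64424.5 / 1.02 = 63161.3 Mb.
10 min = 600 s
Total bitrate budget: 63161.3 Mb / 600 s = 105.269 Mbps.
Audio total: 152 + 184 + 632 = 968 kbps = 0.968 Mbps.
Video: 105.269 − 0.968 = 104.301 Mbps.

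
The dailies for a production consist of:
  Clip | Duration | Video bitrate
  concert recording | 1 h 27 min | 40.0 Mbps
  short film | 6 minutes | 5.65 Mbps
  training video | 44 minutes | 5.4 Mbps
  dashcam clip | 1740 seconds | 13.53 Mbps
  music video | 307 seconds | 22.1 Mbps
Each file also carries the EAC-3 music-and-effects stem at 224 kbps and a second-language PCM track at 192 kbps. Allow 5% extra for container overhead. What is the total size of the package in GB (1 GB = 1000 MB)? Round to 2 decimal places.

34.08 GB

Audio total: 224 + 192 = 416 kbps = 0.416 Mbps.
concert recording: 40.416 Mbps × 5220 s × 1.05 = 221520.1 Mb
short film: 6.066 Mbps × 360 s × 1.05 = 2292.9 Mb
training video: 5.816 Mbps × 2640 s × 1.05 = 16122.0 Mb
dashcam clip: 13.946 Mbps × 1740 s × 1.05 = 25479.3 Mb
music video: 22.516 Mbps × 307 s × 1.05 = 7258.0 Mb
Total: 272672.4 Mb = 34084.0 MB.
= 34.08 GB.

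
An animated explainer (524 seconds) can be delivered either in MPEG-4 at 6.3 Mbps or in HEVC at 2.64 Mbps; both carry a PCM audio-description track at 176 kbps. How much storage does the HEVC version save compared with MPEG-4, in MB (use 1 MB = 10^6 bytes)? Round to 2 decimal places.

Audio: 176 kbps = 0.176 Mbps.
MPEG-4: 6.476 Mbps × 524 s = 3393.4 Mb = 424.178 MB.
HEVC: 2.816 Mbps × 524 s = 1475.6 Mb = 184.448 MB.
Saving: 424.178 − 184.448 = 239.730 MB.

239.73 MB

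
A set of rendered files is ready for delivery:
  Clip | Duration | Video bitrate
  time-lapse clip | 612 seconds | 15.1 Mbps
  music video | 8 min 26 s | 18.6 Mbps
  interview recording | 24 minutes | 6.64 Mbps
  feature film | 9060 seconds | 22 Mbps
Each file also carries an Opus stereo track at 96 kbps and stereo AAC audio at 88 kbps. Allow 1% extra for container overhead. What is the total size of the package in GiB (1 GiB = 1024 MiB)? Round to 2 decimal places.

27.00 GiB

Audio total: 96 + 88 = 184 kbps = 0.184 Mbps.
time-lapse clip: 15.284 Mbps × 612 s × 1.01 = 9447.3 Mb
music video: 18.784 Mbps × 506 s × 1.01 = 9599.8 Mb
interview recording: 6.824 Mbps × 1440 s × 1.01 = 9924.8 Mb
feature film: 22.184 Mbps × 9060 s × 1.01 = 202996.9 Mb
Total: 231968.8 Mb = 28996.1 MB.
= 27.00 GiB.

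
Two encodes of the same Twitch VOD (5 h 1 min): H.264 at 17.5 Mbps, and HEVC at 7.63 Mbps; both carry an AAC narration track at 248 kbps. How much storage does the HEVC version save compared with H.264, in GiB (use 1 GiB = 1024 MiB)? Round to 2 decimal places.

20.75 GiB

5 h 1 min = 301 min = 18060 s
Audio: 248 kbps = 0.248 Mbps.
H.264: 17.748 Mbps × 18060 s = 320528.9 Mb = 37.314 GiB.
HEVC: 7.878 Mbps × 18060 s = 142276.7 Mb = 16.563 GiB.
Saving: 37.314 − 16.563 = 20.751 GiB.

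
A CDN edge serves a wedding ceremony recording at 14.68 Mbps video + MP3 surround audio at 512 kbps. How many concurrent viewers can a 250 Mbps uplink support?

Audio: 512 kbps = 0.512 Mbps.
Per-viewer media rate: 15.192 Mbps.
250 Mbps = 250.0 Mbps; 250.0 / 15.192 = 16.46 → 16 viewers.

16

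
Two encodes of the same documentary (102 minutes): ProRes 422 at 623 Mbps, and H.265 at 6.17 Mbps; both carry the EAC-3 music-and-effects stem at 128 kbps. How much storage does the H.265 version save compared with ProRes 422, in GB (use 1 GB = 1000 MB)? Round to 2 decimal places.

102 min = 6120 s
Audio: 128 kbps = 0.128 Mbps.
ProRes 422: 623.128 Mbps × 6120 s = 3813543.4 Mb = 476.693 GB.
H.265: 6.298 Mbps × 6120 s = 38543.8 Mb = 4.818 GB.
Saving: 476.693 − 4.818 = 471.875 GB.

471.87 GB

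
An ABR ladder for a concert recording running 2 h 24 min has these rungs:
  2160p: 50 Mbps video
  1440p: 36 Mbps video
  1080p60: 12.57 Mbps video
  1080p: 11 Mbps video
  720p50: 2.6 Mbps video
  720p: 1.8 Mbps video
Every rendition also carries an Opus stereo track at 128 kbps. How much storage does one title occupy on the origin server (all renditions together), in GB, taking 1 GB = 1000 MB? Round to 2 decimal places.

2 h 24 min = 144 min = 8640 s
Audio: 128 kbps = 0.128 Mbps.
Sum of rendition bitrates: (50+0.128) + (36+0.128) + (12.57+0.128) + (11+0.128) + (2.6+0.128) + (1.8+0.128) = 114.738 Mbps.
× 8640 s = 991,336 Mb = 123,917 MB = 123.9 GB.

123.92 GB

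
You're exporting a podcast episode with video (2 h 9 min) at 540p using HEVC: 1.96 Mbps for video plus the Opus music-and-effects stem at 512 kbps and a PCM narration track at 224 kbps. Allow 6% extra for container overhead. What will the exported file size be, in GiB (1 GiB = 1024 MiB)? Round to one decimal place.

2.6 GiB

2 h 9 min = 129 min = 7740 s
Audio total: 512 + 224 = 736 kbps = 0.736 Mbps.
Total bitrate: 1.96 + 0.736 = 2.696 Mbps.
Stream data: 2.696 Mbps × 7740 s = 20867.0 Mb.
With 6% container overhead: ×1.06.
22,119 Mb = 2,764,882,800 bytes ÷ 1,073,741,824 = 2.575 GiB.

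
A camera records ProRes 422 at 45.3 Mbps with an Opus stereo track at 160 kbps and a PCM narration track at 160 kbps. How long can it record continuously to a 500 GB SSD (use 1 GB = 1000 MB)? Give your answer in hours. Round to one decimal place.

24.4 hours

Audio total: 160 + 160 = 320 kbps = 0.320 Mbps.
Total bitrate: 45.3 + 0.320 = 45.620 Mbps.
Capacity: 500 GB = 4,000,000 Mb.
Recording time: 4,000,000 / 45.620 = 87,681 s ≈ 24.4 hours.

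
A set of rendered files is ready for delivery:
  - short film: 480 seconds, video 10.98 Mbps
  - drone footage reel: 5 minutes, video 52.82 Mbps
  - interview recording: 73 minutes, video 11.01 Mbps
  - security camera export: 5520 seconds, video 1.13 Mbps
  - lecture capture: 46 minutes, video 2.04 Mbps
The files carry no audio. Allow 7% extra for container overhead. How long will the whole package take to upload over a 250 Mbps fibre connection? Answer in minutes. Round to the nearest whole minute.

short film: 10.980 Mbps × 480 s × 1.07 = 5639.3 Mb
drone footage reel: 52.820 Mbps × 300 s × 1.07 = 16955.2 Mb
interview recording: 11.010 Mbps × 4380 s × 1.07 = 51599.5 Mb
security camera export: 1.130 Mbps × 5520 s × 1.07 = 6674.2 Mb
lecture capture: 2.040 Mbps × 2760 s × 1.07 = 6024.5 Mb
Total: 86892.8 Mb = 10861.6 MB.
At 250 Mbps: 86892.8 / 250 = 348 s ≈ 5.79 minutes.

6 minutes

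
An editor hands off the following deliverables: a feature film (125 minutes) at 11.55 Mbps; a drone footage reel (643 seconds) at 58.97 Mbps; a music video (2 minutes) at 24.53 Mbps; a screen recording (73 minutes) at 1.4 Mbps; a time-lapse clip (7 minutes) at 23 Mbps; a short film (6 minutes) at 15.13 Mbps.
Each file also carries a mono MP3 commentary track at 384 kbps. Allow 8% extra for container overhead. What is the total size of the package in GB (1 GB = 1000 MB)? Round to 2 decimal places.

20.77 GB

Audio: 384 kbps = 0.384 Mbps.
feature film: 11.934 Mbps × 7500 s × 1.08 = 96665.4 Mb
drone footage reel: 59.354 Mbps × 643 s × 1.08 = 41217.8 Mb
music video: 24.914 Mbps × 120 s × 1.08 = 3228.9 Mb
screen recording: 1.784 Mbps × 4380 s × 1.08 = 8439.0 Mb
time-lapse clip: 23.384 Mbps × 420 s × 1.08 = 10607.0 Mb
short film: 15.514 Mbps × 360 s × 1.08 = 6031.8 Mb
Total: 166189.9 Mb = 20773.7 MB.
= 20.77 GB.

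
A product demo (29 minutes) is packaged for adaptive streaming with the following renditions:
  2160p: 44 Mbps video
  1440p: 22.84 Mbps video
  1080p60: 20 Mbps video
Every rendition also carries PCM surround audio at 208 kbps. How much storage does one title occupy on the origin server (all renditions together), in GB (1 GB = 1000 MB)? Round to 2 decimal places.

29 min = 1740 s
Audio: 208 kbps = 0.208 Mbps.
Sum of rendition bitrates: (44+0.208) + (22.84+0.208) + (20+0.208) = 87.464 Mbps.
× 1740 s = 152,187 Mb = 19,023 MB = 19.02 GB.

19.02 GB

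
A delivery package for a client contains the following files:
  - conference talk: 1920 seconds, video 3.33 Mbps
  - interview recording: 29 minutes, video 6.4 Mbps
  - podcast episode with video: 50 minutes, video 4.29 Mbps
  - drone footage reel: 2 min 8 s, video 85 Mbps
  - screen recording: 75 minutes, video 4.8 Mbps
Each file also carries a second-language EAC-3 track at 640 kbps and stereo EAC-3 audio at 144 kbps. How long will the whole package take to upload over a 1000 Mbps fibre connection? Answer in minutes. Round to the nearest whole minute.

1 minutes

Audio total: 640 + 144 = 784 kbps = 0.784 Mbps.
conference talk: 4.114 Mbps × 1920 s = 7898.9 Mb
interview recording: 7.184 Mbps × 1740 s = 12500.2 Mb
podcast episode with video: 5.074 Mbps × 3000 s = 15222.0 Mb
drone footage reel: 85.784 Mbps × 128 s = 10980.4 Mb
screen recording: 5.584 Mbps × 4500 s = 25128.0 Mb
Total: 71729.4 Mb = 8966.2 MB.
At 1000 Mbps: 71729.4 / 1000 = 72 s ≈ 1.2 minutes.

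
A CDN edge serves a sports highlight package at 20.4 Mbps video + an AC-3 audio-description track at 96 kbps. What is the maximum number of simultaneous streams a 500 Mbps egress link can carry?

24

Audio: 96 kbps = 0.096 Mbps.
Per-viewer media rate: 20.496 Mbps.
500 Mbps = 500.0 Mbps; 500.0 / 20.496 = 24.40 → 24 viewers.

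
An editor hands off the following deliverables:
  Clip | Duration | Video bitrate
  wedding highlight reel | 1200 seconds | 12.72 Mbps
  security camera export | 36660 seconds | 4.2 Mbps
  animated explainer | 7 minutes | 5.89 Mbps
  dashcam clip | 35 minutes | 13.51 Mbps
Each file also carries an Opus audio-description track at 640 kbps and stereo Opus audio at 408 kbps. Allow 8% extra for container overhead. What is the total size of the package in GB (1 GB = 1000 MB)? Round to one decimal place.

Audio total: 640 + 408 = 1048 kbps = 1.048 Mbps.
wedding highlight reel: 13.768 Mbps × 1200 s × 1.08 = 17843.3 Mb
security camera export: 5.248 Mbps × 36660 s × 1.08 = 207783.0 Mb
animated explainer: 6.938 Mbps × 420 s × 1.08 = 3147.1 Mb
dashcam clip: 14.558 Mbps × 2100 s × 1.08 = 33017.5 Mb
Total: 261791.0 Mb = 32723.9 MB.
= 32.72 GB.

32.7 GB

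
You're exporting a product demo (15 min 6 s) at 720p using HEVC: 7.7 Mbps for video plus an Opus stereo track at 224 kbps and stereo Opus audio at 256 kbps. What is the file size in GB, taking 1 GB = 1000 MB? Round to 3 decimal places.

0.926 GB

15 min 6 s = 906 s
Audio total: 224 + 256 = 480 kbps = 0.480 Mbps.
Total bitrate: 7.7 + 0.480 = 8.180 Mbps.
Stream data: 8.180 Mbps × 906 s = 7411.1 Mb.
7,411 Mb ÷ 8 = 926.4 MB → 0.9264 GB.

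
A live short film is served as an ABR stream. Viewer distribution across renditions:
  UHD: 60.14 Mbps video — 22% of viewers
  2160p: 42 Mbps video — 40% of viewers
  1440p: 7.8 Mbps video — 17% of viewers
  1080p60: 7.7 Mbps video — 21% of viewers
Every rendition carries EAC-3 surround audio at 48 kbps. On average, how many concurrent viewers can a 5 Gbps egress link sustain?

151

Audio: 48 kbps = 0.048 Mbps.
Average per-viewer bitrate: 0.22×60.188 + 0.40×42.048 + 0.17×7.848 + 0.21×7.748 = 33.022 Mbps.
5 Gbps = 5,000 Mbps; 5,000 / 33.022 = 151.42 → 151.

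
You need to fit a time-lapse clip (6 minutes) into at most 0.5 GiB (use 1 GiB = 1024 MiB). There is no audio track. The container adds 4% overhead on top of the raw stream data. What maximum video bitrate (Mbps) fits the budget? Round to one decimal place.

11.5 Mbps

Budget: 0.5 GiB = 4295.0 Mb.
Stream payload after overhead: 4295.0 / 1.04 = 4129.8 Mb.
6 min = 360 s
Total bitrate budget: 4129.8 Mb / 360 s = 11.472 Mbps.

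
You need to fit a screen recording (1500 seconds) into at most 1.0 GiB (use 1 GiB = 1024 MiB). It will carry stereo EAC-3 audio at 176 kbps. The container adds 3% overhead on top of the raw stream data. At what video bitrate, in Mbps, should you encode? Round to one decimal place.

Budget: 1.0 GiB = 8589.9 Mb.
Stream payload after overhead: 8589.9 / 1.03 = 8339.7 Mb.
Total bitrate budget: 8339.7 Mb / 1500 s = 5.560 Mbps.
Audio: 176 kbps = 0.176 Mbps.
Video: 5.560 − 0.176 = 5.384 Mbps.

5.4 Mbps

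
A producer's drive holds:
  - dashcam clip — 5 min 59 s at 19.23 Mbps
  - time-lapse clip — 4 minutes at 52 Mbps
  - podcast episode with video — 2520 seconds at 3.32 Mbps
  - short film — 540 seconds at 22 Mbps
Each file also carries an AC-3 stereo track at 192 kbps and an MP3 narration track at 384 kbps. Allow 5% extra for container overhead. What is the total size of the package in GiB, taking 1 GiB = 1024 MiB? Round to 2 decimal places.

Audio total: 192 + 384 = 576 kbps = 0.576 Mbps.
dashcam clip: 19.806 Mbps × 359 s × 1.05 = 7465.9 Mb
time-lapse clip: 52.576 Mbps × 240 s × 1.05 = 13249.2 Mb
podcast episode with video: 3.896 Mbps × 2520 s × 1.05 = 10308.8 Mb
short film: 22.576 Mbps × 540 s × 1.05 = 12800.6 Mb
Total: 43824.4 Mb = 5478.1 MB.
= 5.102 GiB.

5.10 GiB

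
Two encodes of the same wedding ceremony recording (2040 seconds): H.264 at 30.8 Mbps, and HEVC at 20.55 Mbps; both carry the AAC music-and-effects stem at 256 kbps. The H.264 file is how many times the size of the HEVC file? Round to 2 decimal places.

Audio: 256 kbps = 0.256 Mbps.
H.264: 31.056 Mbps × 2040 s = 63354.2 Mb = 7.919 GB.
HEVC: 20.806 Mbps × 2040 s = 42444.2 Mb = 5.306 GB.
Ratio: 7.919 / 5.306 = 1.493.

1.49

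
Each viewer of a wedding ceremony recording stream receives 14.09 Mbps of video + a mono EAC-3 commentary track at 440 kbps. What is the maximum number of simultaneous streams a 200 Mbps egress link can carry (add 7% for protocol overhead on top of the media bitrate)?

Audio: 440 kbps = 0.440 Mbps.
Per-viewer media rate: 14.530 Mbps.
On the wire with 7% overhead: 15.547 Mbps.
200 Mbps = 200.0 Mbps; 200.0 / 15.547 = 12.86 → 12 viewers.

12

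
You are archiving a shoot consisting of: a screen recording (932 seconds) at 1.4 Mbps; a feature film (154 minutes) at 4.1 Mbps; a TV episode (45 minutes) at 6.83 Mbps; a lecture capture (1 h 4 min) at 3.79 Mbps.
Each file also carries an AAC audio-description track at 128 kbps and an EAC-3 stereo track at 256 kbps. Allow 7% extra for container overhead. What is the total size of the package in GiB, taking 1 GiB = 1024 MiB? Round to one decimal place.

9.8 GiB

Audio total: 128 + 256 = 384 kbps = 0.384 Mbps.
screen recording: 1.784 Mbps × 932 s × 1.07 = 1779.1 Mb
feature film: 4.484 Mbps × 9240 s × 1.07 = 44332.4 Mb
TV episode: 7.214 Mbps × 2700 s × 1.07 = 20841.2 Mb
lecture capture: 4.174 Mbps × 3840 s × 1.07 = 17150.1 Mb
Total: 84102.9 Mb = 10512.9 MB.
= 9.791 GiB.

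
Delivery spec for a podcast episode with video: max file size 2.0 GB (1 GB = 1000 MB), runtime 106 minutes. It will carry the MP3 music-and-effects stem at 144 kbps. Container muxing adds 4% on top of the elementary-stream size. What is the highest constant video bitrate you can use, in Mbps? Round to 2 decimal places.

Budget: 2.0 GB = 16000.0 Mb.
Stream payload after overhead: 16000.0 / 1.04 = 15384.6 Mb.
106 min = 6360 s
Total bitrate budget: 15384.6 Mb / 6360 s = 2.419 Mbps.
Audio: 144 kbps = 0.144 Mbps.
Video: 2.419 − 0.144 = 2.275 Mbps.

2.27 Mbps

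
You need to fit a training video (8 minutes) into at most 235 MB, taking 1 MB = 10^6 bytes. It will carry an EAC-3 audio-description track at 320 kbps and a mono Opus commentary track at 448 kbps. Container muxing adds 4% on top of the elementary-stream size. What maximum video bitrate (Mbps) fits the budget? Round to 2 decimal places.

3.00 Mbps

Budget: 235 MB = 1880.0 Mb.
Stream payload after overhead: 1880.0 / 1.04 = 1807.7 Mb.
8 min = 480 s
Total bitrate budget: 1807.7 Mb / 480 s = 3.766 Mbps.
Audio total: 320 + 448 = 768 kbps = 0.768 Mbps.
Video: 3.766 − 0.768 = 2.998 Mbps.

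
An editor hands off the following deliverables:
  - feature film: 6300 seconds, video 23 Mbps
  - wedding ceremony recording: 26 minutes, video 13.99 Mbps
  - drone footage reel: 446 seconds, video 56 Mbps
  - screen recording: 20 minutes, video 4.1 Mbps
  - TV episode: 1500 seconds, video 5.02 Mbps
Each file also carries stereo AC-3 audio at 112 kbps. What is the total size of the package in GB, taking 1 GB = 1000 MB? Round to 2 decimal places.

25.67 GB

Audio: 112 kbps = 0.112 Mbps.
feature film: 23.112 Mbps × 6300 s = 145605.6 Mb
wedding ceremony recording: 14.102 Mbps × 1560 s = 21999.1 Mb
drone footage reel: 56.112 Mbps × 446 s = 25026.0 Mb
screen recording: 4.212 Mbps × 1200 s = 5054.4 Mb
TV episode: 5.132 Mbps × 1500 s = 7698.0 Mb
Total: 205383.1 Mb = 25672.9 MB.
= 25.67 GB.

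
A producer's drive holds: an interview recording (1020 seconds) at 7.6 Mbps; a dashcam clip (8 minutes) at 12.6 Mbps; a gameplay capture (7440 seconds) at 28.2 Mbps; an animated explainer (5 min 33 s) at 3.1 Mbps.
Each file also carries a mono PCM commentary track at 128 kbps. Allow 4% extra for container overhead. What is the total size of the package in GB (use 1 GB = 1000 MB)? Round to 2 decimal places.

29.36 GB

Audio: 128 kbps = 0.128 Mbps.
interview recording: 7.728 Mbps × 1020 s × 1.04 = 8197.9 Mb
dashcam clip: 12.728 Mbps × 480 s × 1.04 = 6353.8 Mb
gameplay capture: 28.328 Mbps × 7440 s × 1.04 = 219190.7 Mb
animated explainer: 3.228 Mbps × 333 s × 1.04 = 1117.9 Mb
Total: 234860.3 Mb = 29357.5 MB.
= 29.36 GB.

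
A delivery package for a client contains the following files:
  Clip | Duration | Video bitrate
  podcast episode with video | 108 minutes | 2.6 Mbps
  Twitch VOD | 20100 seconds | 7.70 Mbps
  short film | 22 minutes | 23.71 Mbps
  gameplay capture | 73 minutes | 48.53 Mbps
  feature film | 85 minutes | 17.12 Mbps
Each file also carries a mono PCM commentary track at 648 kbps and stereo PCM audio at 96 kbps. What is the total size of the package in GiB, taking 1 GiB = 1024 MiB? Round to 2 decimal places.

61.77 GiB

Audio total: 648 + 96 = 744 kbps = 0.744 Mbps.
podcast episode with video: 3.344 Mbps × 6480 s = 21669.1 Mb
Twitch VOD: 8.444 Mbps × 20100 s = 169724.4 Mb
short film: 24.454 Mbps × 1320 s = 32279.3 Mb
gameplay capture: 49.274 Mbps × 4380 s = 215820.1 Mb
feature film: 17.864 Mbps × 5100 s = 91106.4 Mb
Total: 530599.3 Mb = 66324.9 MB.
= 61.77 GiB.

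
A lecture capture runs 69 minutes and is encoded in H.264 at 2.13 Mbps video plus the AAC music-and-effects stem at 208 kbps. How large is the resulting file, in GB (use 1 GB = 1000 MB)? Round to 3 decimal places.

69 min = 4140 s
Audio: 208 kbps = 0.208 Mbps.
Total bitrate: 2.13 + 0.208 = 2.338 Mbps.
Stream data: 2.338 Mbps × 4140 s = 9679.3 Mb.
9,679 Mb ÷ 8 = 1,210 MB → 1.210 GB.

1.210 GB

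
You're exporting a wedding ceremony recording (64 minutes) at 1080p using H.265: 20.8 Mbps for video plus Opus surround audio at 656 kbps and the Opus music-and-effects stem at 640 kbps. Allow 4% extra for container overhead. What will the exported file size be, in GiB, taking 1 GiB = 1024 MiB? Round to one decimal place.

64 min = 3840 s
Audio total: 656 + 640 = 1296 kbps = 1.296 Mbps.
Total bitrate: 20.8 + 1.296 = 22.096 Mbps.
Stream data: 22.096 Mbps × 3840 s = 84848.6 Mb.
With 4% container overhead: ×1.04.
88,243 Mb = 11,030,323,200 bytes ÷ 1,073,741,824 = 10.27 GiB.

10.3 GiB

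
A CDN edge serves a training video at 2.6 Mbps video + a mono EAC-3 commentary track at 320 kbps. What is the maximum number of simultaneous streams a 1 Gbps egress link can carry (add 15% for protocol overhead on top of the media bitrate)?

297

Audio: 320 kbps = 0.320 Mbps.
Per-viewer media rate: 2.920 Mbps.
On the wire with 15% overhead: 3.358 Mbps.
1 Gbps = 1,000 Mbps; 1,000 / 3.358 = 297.80 → 297 viewers.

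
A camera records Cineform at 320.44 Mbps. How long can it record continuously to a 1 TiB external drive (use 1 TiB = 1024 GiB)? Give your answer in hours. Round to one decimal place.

Capacity: 1 TiB = 8,796,093 Mb.
Recording time: 8,796,093 / 320.440 = 27,450 s ≈ 7.63 hours.

7.6 hours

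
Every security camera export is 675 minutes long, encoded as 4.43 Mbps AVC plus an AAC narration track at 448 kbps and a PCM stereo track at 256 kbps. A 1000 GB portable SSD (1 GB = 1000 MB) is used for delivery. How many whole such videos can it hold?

675 min = 40500 s
Audio total: 448 + 256 = 704 kbps = 0.704 Mbps.
Total bitrate: 5.134 Mbps.
Per item: 5.134 Mbps × 40500 s = 207,927 Mb = 25,991 MB.
Capacity: 1000 GB = 8,000,000 Mb; 38.48 items → 38 complete.

38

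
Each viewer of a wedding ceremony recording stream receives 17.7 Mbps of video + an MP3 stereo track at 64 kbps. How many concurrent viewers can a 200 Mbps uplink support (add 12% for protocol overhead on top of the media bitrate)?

10

Audio: 64 kbps = 0.064 Mbps.
Per-viewer media rate: 17.764 Mbps.
On the wire with 12% overhead: 19.896 Mbps.
200 Mbps = 200.0 Mbps; 200.0 / 19.896 = 10.05 → 10 viewers.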